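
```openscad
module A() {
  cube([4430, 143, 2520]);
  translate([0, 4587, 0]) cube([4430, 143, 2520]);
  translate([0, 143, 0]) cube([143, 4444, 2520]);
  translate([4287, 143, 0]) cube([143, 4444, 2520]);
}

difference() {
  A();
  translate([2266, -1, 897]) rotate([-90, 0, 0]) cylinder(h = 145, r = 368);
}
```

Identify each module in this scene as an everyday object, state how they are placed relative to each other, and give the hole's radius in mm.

The subtracted cylinder has r = 368 mm.

A is a house frame. The house frame has a circular hole through its front wall. The hole's radius is 368 mm.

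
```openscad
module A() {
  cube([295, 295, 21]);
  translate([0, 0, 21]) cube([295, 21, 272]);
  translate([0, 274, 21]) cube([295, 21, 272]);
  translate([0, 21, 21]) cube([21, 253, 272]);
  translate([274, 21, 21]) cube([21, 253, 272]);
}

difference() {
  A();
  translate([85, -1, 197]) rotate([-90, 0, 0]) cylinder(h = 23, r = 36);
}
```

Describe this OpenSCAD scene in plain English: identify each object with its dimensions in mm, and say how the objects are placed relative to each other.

A is an open storage box with external size 295×295×293 mm and wall thickness 21 mm (the base is also 21 mm thick). The base covers the whole footprint; the four walls stand on the base, with the y-facing walls full-width and the x-facing walls fitting between their inner faces.

The open box has a circular hole of radius 36 mm through its front wall, centred at (x = 85, z = 197).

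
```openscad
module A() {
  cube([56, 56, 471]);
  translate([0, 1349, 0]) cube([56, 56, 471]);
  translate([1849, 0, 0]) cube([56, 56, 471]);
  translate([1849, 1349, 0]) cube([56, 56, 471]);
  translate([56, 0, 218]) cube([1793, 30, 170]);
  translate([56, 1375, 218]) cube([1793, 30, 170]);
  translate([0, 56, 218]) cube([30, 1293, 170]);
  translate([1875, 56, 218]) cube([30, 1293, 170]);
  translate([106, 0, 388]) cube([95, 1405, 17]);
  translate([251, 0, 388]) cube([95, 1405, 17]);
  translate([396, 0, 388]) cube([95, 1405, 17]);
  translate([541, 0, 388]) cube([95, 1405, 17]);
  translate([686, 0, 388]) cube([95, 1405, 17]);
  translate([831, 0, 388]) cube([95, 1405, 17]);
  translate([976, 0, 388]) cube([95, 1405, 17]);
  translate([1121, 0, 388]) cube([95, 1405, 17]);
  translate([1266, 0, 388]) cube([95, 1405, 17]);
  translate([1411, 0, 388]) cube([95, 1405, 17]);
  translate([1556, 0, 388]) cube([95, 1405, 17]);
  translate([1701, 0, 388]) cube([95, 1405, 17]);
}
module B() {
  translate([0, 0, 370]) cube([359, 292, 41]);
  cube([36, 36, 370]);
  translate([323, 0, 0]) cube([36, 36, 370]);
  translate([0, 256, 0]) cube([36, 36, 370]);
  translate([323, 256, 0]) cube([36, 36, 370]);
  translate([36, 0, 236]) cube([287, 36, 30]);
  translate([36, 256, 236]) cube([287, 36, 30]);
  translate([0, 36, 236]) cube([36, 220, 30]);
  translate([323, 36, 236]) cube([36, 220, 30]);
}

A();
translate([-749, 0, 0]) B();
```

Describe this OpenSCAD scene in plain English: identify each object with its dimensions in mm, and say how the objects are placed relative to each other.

A is a bed frame 1905 mm long (x) by 1405 mm wide (y). Four 56×56 mm corner posts, 471 mm tall, at the corners of the footprint. Four rails of 30 mm thickness and 170 mm height run between adjacent posts with their undersides at z = 218 mm, their outer faces flush with the outside of the frame (the two x-running rails run between the posts' inner faces; the two y-running rails run between the posts' inner faces). 12 slats, each 95 mm wide (x) and 17 mm thick, lie across the top of the two x-running rails, running the full 1405 mm width of the frame in y; the slats are evenly spaced along x between the inner faces of the end posts with equal gaps (rounded down to the nearest mm) at the −x end and between each pair — any rounding remainder accumulates at the +x end.

B is a simple wooden stool: a rectangular seat 359 mm (x) by 292 mm (y), 41 mm thick, top face at z = 411 mm, on four square legs, each 36×36 mm in cross-section. The legs rest on z = 0, each flush with a corner of the seat. Four stretchers, 36 mm wide and 30 mm tall, connect adjacent legs with their undersides at z = 236 mm, each running between the inner faces of the legs it joins and aligned with the legs' outer faces on the other axis.

The stool is on the floor beside the bed frame on its −x side.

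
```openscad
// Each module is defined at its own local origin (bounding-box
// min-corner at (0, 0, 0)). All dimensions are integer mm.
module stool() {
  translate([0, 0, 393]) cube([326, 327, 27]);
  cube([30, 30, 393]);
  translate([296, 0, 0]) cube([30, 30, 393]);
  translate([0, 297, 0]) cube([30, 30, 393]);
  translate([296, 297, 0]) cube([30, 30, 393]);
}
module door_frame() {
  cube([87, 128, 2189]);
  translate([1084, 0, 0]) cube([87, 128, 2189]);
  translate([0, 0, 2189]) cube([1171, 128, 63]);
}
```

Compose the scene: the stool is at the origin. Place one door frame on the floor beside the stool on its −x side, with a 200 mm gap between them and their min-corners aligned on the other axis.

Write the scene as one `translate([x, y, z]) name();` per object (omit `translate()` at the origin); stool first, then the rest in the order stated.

stool();
translate([-1371, 0, 0]) door_frame();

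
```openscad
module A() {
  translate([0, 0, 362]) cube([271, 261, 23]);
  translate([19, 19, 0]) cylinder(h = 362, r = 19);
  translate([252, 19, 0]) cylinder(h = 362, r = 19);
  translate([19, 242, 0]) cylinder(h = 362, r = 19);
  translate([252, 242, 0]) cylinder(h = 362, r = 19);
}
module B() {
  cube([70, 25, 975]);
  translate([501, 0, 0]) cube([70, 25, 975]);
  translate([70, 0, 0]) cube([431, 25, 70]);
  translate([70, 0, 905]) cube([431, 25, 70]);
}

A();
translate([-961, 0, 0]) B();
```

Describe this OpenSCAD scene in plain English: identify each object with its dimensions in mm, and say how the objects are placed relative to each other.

A is a simple wooden stool: a rectangular seat 271 mm (x) by 261 mm (y), 23 mm thick, top face at z = 385 mm, on four round legs, each 38 mm in diameter. The legs rest on z = 0, each leg's axis is inset half a diameter from the nearest pair of seat edges (so the leg's bounding box is flush with the corner).

B is a picture frame with a 431×835 mm rectangular opening (x by z) and a uniform 70 mm border on every side. Frame depth is 25 mm along y. It is built from two vertical stiles running the full outside height and two horizontal rails spanning the gap between the stiles.

The picture frame is on the floor beside the stool on its −x side.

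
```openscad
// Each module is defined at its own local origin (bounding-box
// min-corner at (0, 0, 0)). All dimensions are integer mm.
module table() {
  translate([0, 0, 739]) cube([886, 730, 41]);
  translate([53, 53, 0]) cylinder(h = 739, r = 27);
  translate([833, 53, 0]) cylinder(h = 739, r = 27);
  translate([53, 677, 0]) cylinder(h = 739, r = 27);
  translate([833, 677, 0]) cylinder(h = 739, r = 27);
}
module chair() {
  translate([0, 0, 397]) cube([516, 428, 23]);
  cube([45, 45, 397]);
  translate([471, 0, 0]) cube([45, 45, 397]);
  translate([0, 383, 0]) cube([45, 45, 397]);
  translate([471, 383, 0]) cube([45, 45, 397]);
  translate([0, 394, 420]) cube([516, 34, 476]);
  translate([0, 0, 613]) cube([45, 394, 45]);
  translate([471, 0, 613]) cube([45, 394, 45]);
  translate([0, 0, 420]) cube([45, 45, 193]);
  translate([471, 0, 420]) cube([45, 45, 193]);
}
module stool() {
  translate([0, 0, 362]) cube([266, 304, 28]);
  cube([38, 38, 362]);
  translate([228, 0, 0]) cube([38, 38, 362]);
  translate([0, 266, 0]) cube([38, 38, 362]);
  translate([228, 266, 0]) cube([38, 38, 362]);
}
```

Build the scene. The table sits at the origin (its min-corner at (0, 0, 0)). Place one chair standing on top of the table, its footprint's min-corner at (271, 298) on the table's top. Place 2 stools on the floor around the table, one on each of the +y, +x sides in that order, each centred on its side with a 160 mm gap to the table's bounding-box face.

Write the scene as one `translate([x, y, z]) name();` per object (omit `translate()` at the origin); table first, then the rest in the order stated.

table();
translate([271, 298, 780]) chair();
translate([310, 890, 0]) stool();
translate([1046, 213, 0]) stool();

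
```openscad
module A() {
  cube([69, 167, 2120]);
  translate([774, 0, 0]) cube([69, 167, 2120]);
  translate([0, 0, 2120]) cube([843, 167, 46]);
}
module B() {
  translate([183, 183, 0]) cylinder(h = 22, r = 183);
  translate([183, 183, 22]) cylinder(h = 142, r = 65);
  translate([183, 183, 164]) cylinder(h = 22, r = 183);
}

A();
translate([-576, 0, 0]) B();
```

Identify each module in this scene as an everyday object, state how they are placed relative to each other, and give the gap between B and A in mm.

A is a door frame. B is a spool. The spool is on the floor beside the door frame on its −x side. The gap between the spool and the door frame is 210 mm.

The spool's nearest face is 210 mm from the door frame's −x face.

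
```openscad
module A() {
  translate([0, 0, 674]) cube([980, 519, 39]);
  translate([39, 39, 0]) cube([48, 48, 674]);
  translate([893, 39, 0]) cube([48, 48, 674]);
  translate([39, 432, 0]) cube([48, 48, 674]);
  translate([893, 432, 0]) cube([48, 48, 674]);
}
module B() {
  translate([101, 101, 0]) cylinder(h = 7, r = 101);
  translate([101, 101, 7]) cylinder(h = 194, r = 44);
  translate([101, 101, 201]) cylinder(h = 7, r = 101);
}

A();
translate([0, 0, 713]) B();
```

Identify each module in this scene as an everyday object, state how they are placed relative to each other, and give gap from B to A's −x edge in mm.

A is a table. B is a spool. The spool is on top of the table. The gap from the spool to the table's −x edge is 0 mm.

The spool's min-x is at 0; the table's min-x is 0; gap = 0 mm.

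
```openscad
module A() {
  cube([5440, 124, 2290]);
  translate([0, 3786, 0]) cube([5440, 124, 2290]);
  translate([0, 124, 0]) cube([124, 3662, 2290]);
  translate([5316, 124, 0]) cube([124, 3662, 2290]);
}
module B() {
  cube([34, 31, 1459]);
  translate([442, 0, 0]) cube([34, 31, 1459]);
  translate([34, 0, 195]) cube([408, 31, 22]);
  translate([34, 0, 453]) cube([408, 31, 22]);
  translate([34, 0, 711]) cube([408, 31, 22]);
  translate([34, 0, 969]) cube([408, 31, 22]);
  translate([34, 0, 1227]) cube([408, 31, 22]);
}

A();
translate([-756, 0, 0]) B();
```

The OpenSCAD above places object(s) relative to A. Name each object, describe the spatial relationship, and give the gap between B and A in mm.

The ladder's nearest face is 280 mm from the house frame's −x face.

A is a house frame. B is a ladder. The ladder is on the floor beside the house frame on its −x side. The gap between the ladder and the house frame is 280 mm.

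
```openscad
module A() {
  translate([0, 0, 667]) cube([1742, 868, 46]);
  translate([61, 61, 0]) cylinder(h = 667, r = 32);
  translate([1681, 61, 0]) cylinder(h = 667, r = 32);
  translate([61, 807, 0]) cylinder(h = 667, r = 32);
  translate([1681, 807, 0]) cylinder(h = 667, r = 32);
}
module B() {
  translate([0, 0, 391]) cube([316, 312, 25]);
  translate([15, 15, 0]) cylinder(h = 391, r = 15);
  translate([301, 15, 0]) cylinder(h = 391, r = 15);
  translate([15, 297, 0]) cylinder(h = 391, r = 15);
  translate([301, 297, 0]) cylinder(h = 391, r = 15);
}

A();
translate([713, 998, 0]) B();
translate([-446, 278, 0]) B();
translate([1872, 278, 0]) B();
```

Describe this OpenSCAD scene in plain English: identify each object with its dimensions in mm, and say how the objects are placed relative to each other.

A is a table with a 1742×868 mm rectangular top, 46 mm thick, top surface at z = 713 mm, supported by four round legs of 64 mm diameter, each leg's bounding box inset 29 mm from the nearest pair of top edges, running from the floor.

B is a four-legged stool. The seat is a 316×312×25 mm slab whose top surface is at z = 416 mm; four round legs, each 30 mm in diameter, run from the floor (z = 0) to the underside of the seat, each leg's axis is inset half a diameter from the nearest pair of seat edges (so the leg's bounding box is flush with the corner).

Three stools sit around the table at the +y, −x, +x sides.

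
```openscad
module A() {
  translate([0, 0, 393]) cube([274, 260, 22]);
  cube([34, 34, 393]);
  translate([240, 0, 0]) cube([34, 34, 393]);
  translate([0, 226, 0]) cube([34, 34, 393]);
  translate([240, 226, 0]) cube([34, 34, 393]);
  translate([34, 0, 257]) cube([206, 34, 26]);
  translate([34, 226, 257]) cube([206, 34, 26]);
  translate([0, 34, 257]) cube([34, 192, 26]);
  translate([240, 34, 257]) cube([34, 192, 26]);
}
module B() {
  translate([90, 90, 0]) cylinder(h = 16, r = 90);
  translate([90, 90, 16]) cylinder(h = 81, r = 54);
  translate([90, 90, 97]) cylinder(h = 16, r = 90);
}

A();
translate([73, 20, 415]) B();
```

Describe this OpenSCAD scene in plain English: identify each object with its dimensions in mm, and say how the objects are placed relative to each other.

A is a four-legged stool. The seat is 274×260 mm, 22 mm thick, top at z = 415 mm. It stands on four square legs, each 34×34 mm in cross-section, from z = 0 to the seat underside, each flush with a corner of the seat. Four stretchers, 34 mm wide and 26 mm tall, connect adjacent legs with their undersides at z = 257 mm, each running between the inner faces of the legs it joins and aligned with the legs' outer faces on the other axis.

B is a spool: two coaxial disc flanges of radius 90 mm and thickness 16 mm, joined by a core cylinder of radius 54 mm and height 81 mm. The lower flange rests on z = 0 and the three cylinders share a vertical axis.

The spool is on top of the stool.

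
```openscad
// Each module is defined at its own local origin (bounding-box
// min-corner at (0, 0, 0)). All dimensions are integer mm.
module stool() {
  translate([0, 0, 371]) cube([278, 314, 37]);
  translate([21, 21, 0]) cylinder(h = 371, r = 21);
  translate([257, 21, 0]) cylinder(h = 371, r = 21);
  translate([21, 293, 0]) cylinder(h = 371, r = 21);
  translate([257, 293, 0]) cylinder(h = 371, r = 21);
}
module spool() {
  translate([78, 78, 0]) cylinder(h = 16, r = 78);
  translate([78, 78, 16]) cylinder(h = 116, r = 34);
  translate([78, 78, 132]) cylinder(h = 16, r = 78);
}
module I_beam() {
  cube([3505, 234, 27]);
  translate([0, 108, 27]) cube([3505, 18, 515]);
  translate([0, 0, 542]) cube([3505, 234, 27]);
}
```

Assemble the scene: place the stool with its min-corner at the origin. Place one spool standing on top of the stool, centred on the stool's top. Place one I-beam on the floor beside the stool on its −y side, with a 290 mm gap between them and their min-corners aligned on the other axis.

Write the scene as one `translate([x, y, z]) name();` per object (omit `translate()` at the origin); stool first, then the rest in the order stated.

stool();
translate([61, 79, 408]) spool();
translate([0, -524, 0]) I_beam();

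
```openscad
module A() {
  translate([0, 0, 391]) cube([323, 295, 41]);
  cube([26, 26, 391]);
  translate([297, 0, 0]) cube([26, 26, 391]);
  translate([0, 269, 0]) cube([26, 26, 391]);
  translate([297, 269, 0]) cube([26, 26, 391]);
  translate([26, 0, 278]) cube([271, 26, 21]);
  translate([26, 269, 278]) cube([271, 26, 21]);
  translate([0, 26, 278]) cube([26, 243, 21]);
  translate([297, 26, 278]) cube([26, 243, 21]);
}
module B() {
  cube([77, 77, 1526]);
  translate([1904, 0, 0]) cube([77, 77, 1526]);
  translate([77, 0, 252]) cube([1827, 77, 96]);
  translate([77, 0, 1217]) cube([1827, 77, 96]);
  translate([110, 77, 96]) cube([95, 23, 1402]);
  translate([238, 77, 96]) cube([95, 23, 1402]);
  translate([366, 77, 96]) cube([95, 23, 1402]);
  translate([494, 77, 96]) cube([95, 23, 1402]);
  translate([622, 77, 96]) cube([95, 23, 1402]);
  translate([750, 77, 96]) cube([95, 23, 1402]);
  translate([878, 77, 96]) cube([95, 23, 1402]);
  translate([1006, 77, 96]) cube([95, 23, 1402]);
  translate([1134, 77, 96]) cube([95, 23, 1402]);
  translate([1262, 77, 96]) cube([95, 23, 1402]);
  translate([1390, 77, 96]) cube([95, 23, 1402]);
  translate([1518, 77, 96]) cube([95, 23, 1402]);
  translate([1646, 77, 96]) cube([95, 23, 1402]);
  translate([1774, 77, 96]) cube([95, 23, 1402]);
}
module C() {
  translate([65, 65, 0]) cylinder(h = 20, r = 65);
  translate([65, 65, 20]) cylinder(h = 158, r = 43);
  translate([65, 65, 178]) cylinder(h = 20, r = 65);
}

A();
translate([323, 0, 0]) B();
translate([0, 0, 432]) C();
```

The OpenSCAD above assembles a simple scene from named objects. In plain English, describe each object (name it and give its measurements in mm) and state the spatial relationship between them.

A is a four-legged stool. The seat is 323×295 mm, 41 mm thick, top at z = 432 mm. It stands on four square legs, each 26×26 mm in cross-section, from z = 0 to the seat underside, each flush with a corner of the seat. Four stretchers, 26 mm wide and 21 mm tall, connect adjacent legs with their undersides at z = 278 mm, each running between the inner faces of the legs it joins and aligned with the legs' outer faces on the other axis.

B is a fence section. Two 77×77 mm posts, 1526 mm tall, stand on the floor with a clear span of 1827 mm between their inner faces. Two horizontal rails of 77×96 mm section span the gap between the posts with their undersides at z = 252 mm and z = 1217 mm, flush with the posts' −y face. 14 pickets, each 95 mm wide, 23 mm thick and 1402 mm tall, are fixed to the +y face of the rails with their bottoms at z = 96 mm, evenly spaced across the span with equal gaps (rounded down to the nearest mm) at the −x end and between each pair — any rounding remainder accumulates at the +x end.

C is a spool: two coaxial disc flanges of radius 65 mm and thickness 20 mm, joined by a core cylinder of radius 43 mm and height 158 mm. The lower flange rests on z = 0 and the three cylinders share a vertical axis.

The fence section is against the stool's +x side, with their −y faces flush. The spool is on top of the stool.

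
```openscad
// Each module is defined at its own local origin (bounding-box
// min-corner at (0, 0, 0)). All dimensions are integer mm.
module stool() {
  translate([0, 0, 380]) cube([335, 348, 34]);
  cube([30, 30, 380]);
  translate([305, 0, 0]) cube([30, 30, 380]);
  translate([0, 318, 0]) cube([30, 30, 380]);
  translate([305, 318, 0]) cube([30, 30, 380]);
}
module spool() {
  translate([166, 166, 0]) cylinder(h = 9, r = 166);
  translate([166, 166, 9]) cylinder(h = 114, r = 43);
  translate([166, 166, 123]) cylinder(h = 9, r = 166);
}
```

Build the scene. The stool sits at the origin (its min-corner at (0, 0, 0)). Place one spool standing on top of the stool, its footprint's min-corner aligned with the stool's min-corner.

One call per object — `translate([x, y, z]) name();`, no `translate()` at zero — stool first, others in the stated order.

stool();
translate([0, 0, 414]) spool();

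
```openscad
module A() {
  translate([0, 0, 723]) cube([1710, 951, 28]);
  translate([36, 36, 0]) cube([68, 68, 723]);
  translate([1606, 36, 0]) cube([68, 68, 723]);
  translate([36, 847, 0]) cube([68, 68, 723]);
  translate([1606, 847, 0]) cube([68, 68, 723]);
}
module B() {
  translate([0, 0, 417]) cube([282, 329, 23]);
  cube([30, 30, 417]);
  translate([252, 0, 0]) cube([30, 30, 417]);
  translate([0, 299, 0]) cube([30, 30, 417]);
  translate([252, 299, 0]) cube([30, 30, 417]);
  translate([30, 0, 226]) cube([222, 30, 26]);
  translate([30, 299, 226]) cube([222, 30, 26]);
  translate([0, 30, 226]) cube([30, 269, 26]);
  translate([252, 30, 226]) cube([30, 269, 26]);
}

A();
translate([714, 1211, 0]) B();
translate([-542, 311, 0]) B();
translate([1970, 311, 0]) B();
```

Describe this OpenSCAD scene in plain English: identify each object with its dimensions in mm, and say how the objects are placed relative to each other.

A is a rectangular dining table. The top is 1710×951×28 mm with its upper surface at z = 751 mm. It stands on four 68×68 mm square legs, each inset 36 mm from the nearest pair of top edges, running from the floor to the underside of the top.

B is a four-legged stool. The seat is a 282×329×23 mm slab whose top surface is at z = 440 mm; four square legs, each 30×30 mm in cross-section, run from the floor (z = 0) to the underside of the seat, each flush with a corner of the seat. Four stretchers, 30 mm wide and 26 mm tall, connect adjacent legs with their undersides at z = 226 mm, each running between the inner faces of the legs it joins and aligned with the legs' outer faces on the other axis.

Three stools sit around the table at the +y, −x, +x sides.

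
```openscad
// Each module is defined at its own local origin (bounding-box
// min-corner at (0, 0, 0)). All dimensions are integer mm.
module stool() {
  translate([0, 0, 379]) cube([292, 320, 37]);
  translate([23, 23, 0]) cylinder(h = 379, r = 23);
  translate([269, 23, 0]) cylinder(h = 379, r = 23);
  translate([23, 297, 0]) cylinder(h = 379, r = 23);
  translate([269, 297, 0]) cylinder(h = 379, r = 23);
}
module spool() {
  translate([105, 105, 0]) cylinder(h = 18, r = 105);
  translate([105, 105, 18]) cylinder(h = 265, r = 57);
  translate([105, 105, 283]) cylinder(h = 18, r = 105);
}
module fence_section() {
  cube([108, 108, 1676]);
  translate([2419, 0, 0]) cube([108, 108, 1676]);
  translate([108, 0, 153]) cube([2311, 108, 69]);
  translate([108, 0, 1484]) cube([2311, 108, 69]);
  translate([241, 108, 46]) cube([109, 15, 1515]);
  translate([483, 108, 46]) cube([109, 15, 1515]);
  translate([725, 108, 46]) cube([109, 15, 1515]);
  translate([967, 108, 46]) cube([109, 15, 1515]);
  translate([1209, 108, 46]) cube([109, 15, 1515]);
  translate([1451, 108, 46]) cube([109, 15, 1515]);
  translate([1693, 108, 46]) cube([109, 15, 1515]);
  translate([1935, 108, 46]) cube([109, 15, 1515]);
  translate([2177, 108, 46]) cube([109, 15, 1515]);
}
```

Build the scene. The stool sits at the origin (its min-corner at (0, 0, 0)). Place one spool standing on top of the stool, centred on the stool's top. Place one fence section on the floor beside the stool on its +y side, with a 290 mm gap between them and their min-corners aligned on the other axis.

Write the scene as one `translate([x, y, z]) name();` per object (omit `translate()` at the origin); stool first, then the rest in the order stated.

stool();
translate([41, 55, 416]) spool();
translate([0, 610, 0]) fence_section();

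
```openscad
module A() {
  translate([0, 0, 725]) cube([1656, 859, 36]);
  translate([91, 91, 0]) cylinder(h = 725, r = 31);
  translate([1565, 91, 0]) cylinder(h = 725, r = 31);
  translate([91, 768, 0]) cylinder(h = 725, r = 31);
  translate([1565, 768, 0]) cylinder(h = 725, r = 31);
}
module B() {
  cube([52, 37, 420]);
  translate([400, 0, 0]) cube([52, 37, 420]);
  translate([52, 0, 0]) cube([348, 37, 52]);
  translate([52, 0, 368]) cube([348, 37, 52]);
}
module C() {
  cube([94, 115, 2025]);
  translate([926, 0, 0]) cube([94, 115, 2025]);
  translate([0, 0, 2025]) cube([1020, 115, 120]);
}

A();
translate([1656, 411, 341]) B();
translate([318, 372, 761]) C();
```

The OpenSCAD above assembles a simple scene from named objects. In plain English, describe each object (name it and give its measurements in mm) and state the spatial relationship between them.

A is a table with a 1656×859 mm rectangular top, 36 mm thick, top surface at z = 761 mm, supported by four round legs of 62 mm diameter, each leg's bounding box inset 60 mm from the nearest pair of top edges, running from the floor.

B is a rectangular picture frame lying in the x–z plane (depth along y). The opening is 348 mm wide (x) by 316 mm tall (z), surrounded by a border 52 mm wide on all four sides. The frame is 37 mm deep and is made of two full-height vertical stiles with two horizontal rails fitted between them.

C is a door frame. The clear opening is 832 mm wide and 2025 mm high. Two 94 mm wide jambs, 115 mm deep, stand either side of the opening from the floor to the top of the opening. A 120 mm thick head sits across the top of both jambs, spanning the full outside width of the frame.

The picture frame is beside the table with their tops flush at z = 761. The door frame is on top of the table, centred.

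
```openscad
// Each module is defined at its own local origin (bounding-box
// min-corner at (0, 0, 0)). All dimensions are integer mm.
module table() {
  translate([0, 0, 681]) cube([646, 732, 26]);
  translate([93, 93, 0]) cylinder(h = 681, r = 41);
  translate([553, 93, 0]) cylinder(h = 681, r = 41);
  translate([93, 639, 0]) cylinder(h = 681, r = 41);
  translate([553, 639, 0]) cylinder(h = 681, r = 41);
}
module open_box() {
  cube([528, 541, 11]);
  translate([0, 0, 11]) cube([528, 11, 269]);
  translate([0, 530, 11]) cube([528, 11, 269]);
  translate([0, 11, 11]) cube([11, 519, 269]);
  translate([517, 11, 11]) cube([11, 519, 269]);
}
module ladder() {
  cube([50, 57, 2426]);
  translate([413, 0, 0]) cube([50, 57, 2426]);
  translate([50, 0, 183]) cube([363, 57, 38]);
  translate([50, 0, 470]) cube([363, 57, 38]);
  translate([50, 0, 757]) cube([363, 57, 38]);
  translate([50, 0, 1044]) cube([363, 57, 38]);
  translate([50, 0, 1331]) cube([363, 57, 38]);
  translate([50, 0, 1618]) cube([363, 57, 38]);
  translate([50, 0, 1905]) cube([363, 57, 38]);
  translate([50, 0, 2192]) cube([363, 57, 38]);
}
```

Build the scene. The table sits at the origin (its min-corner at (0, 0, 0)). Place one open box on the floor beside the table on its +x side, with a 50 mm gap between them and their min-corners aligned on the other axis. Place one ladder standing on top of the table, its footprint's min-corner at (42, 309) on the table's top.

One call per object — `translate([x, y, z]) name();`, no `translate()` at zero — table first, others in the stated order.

table();
translate([696, 0, 0]) open_box();
translate([42, 309, 707]) ladder();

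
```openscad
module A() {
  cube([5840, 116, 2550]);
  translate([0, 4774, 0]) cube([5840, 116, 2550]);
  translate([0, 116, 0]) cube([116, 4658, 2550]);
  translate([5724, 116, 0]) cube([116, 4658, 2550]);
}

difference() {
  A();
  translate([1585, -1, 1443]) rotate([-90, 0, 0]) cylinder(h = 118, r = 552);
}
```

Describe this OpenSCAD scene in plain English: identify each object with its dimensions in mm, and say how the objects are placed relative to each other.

A is a box-shaped house frame (walls only): outside footprint 5840×4890 mm, wall height 2550 mm, wall thickness 116 mm. The two y-facing walls run the full x-width; the two x-facing walls fit between the inner faces of the y-facing walls.

The house frame has a circular hole of radius 552 mm through its front wall, centred at (x = 1585, z = 1443).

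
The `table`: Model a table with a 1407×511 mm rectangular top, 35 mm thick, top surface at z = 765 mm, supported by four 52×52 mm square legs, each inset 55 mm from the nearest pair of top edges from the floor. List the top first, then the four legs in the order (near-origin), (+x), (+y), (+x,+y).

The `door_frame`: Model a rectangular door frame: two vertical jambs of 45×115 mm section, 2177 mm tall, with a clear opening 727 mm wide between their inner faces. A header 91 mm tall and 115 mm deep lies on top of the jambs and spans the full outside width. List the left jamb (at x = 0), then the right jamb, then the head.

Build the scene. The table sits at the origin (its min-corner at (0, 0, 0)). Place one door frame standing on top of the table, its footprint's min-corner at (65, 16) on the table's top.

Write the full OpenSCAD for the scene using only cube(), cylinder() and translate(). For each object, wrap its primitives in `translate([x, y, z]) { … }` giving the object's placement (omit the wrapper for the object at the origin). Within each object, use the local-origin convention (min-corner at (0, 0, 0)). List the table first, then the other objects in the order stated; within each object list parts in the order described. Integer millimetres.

translate([0, 0, 730]) cube([1407, 511, 35]);
translate([55, 55, 0]) cube([52, 52, 730]);
translate([1300, 55, 0]) cube([52, 52, 730]);
translate([55, 404, 0]) cube([52, 52, 730]);
translate([1300, 404, 0]) cube([52, 52, 730]);
translate([65, 16, 765]) {
  cube([45, 115, 2177]);
  translate([772, 0, 0]) cube([45, 115, 2177]);
  translate([0, 0, 2177]) cube([817, 115, 91]);
}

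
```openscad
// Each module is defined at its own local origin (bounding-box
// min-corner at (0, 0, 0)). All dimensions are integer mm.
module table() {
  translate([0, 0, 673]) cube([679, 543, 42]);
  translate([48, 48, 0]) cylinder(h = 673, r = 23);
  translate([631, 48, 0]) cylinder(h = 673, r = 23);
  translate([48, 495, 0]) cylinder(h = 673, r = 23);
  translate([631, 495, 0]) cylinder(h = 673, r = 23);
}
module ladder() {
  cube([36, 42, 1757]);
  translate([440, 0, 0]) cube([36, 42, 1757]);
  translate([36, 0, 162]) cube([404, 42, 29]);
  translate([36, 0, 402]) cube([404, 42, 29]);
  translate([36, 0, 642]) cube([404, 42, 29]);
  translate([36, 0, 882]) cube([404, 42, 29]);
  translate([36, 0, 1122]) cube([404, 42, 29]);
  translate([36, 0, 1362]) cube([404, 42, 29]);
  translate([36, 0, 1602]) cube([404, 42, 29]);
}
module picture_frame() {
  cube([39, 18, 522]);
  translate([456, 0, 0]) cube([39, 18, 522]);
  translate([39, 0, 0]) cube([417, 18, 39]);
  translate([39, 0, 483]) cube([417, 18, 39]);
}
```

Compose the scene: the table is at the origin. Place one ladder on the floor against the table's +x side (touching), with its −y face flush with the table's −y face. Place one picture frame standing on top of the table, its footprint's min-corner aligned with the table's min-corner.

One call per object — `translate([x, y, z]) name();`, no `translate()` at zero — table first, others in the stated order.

table();
translate([679, 0, 0]) ladder();
translate([0, 0, 715]) picture_frame();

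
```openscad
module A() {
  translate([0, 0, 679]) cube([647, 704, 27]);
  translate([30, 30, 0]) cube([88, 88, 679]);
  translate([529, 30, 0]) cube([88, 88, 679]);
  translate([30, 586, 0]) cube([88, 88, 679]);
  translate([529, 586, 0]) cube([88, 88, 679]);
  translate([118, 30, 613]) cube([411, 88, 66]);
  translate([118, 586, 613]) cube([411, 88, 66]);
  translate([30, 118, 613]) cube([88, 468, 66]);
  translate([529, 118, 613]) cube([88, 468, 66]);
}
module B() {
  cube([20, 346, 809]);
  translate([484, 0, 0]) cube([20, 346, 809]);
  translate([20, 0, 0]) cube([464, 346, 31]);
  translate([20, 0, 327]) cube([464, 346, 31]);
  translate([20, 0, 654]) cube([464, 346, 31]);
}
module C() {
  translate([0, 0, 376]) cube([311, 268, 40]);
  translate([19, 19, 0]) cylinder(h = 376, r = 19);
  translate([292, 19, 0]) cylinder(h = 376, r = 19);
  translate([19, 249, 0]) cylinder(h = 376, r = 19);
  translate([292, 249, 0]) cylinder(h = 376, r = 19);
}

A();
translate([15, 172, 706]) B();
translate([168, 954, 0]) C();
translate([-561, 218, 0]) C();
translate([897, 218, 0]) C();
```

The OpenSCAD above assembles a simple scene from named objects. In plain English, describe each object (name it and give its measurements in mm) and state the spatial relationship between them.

A is a rectangular dining table. The top is 647×704×27 mm with its upper surface at z = 706 mm. It stands on four 88×88 mm square legs, each inset 30 mm from the nearest pair of top edges, running from the floor to the underside of the top. Four apron rails, 88 mm thick and 66 mm tall, run between adjacent legs with their top edges flush with the underside of the top and their outer faces flush with the legs' outer faces.

B is a bookshelf 504 mm wide overall, 346 mm deep and 809 mm tall. The two sides are 20 mm thick vertical panels. 3 horizontal shelves of 31 mm thickness span between the inner faces of the sides; the lowest shelf sits on the floor and shelves are stacked with a clear vertical gap of 296 mm between each pair.

C is a four-legged stool. The seat is 311×268 mm, 40 mm thick, top at z = 416 mm. It stands on four round legs, each 38 mm in diameter, from z = 0 to the seat underside, each leg's axis is inset half a diameter from the nearest pair of seat edges (so the leg's bounding box is flush with the corner).

The bookshelf is on top of the table. Three stools sit around the table at the +y, −x, +x sides.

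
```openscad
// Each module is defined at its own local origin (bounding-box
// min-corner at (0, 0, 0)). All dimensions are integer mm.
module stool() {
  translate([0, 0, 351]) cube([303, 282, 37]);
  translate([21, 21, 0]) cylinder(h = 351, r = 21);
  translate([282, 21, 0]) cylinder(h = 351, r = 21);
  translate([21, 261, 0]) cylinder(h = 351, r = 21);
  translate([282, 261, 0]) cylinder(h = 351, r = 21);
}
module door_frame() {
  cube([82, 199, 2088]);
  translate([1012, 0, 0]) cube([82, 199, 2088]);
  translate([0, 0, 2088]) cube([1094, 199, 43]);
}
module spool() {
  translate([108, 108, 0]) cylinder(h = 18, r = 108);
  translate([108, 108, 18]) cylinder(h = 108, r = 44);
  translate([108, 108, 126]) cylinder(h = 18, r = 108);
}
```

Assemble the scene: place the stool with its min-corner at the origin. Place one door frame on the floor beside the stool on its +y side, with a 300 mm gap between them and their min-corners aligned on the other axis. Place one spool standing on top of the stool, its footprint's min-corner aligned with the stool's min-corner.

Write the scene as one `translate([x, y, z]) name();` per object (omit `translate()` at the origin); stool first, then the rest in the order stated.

stool();
translate([0, 582, 0]) door_frame();
translate([0, 0, 388]) spool();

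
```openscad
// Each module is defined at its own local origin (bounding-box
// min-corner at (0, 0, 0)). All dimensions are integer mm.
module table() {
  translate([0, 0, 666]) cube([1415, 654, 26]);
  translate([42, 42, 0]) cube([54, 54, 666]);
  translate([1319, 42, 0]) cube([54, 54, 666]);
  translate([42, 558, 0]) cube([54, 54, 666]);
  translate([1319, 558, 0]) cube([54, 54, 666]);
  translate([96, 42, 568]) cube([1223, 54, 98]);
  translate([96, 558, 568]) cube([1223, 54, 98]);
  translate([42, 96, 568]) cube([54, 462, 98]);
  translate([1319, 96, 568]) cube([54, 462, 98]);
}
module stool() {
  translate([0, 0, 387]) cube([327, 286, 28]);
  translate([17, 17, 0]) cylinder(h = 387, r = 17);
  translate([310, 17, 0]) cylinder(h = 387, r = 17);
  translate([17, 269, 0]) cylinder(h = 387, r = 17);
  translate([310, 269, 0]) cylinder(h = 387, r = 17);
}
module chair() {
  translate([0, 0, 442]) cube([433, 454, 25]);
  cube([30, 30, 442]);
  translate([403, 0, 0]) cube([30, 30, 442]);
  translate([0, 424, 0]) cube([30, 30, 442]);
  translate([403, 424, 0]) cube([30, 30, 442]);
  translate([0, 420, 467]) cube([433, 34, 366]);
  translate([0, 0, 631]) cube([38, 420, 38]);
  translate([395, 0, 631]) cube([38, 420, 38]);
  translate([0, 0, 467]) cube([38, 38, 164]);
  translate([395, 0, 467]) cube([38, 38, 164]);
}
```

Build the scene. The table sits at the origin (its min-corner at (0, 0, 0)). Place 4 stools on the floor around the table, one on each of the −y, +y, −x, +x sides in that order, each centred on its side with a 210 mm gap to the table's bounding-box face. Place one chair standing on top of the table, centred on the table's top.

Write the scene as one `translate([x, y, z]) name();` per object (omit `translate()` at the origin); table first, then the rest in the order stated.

table();
translate([544, -496, 0]) stool();
translate([544, 864, 0]) stool();
translate([-537, 184, 0]) stool();
translate([1625, 184, 0]) stool();
translate([491, 100, 692]) chair();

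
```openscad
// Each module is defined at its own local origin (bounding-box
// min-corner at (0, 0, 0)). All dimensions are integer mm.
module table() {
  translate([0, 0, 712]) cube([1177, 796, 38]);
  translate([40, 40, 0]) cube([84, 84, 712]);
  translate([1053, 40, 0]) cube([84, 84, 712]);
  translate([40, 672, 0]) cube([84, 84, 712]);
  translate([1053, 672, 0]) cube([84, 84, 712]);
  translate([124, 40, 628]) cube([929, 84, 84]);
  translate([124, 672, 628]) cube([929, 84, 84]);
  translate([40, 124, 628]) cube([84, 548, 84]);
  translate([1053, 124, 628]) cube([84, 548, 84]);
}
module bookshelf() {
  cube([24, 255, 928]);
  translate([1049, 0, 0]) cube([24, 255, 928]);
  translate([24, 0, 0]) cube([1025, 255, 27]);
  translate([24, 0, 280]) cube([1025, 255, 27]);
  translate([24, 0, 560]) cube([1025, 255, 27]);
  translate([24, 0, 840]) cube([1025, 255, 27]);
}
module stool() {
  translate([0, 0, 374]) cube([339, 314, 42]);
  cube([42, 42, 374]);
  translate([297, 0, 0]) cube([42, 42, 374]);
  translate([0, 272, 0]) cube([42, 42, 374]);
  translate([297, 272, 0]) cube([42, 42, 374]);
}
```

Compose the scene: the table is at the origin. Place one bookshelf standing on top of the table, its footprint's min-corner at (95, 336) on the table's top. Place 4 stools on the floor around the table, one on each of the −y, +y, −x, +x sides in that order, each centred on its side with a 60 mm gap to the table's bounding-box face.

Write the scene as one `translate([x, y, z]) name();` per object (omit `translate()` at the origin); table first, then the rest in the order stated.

table();
translate([95, 336, 750]) bookshelf();
translate([419, -374, 0]) stool();
translate([419, 856, 0]) stool();
translate([-399, 241, 0]) stool();
translate([1237, 241, 0]) stool();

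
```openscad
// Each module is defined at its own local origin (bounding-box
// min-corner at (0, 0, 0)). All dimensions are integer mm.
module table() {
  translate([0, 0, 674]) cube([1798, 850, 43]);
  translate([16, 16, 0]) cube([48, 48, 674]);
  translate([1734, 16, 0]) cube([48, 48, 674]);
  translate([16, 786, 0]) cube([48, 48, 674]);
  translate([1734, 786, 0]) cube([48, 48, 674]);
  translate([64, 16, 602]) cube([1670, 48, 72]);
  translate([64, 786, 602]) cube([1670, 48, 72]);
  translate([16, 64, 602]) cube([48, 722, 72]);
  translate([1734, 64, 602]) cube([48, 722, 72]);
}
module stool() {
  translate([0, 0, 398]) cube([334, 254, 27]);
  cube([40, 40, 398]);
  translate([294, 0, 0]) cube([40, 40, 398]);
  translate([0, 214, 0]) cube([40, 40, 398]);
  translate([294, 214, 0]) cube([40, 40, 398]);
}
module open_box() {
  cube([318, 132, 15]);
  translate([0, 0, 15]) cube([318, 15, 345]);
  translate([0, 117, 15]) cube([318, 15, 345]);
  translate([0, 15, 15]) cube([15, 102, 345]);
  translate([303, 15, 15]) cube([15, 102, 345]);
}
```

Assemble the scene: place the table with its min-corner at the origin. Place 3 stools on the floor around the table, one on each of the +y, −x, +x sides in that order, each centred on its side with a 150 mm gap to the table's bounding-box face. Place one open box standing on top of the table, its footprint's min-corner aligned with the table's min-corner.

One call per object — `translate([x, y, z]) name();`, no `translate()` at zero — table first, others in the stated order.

table();
translate([732, 1000, 0]) stool();
translate([-484, 298, 0]) stool();
translate([1948, 298, 0]) stool();
translate([0, 0, 717]) open_box();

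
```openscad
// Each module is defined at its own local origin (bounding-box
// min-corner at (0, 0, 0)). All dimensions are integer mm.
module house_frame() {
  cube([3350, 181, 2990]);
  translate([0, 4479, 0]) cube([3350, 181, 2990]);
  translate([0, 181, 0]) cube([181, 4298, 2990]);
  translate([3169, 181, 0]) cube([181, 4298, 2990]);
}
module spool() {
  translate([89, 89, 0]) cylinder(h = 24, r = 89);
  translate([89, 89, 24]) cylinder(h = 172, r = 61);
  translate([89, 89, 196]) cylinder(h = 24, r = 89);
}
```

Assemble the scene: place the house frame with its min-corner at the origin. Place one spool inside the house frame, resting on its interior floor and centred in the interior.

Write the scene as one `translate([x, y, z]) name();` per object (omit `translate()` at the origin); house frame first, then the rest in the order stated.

house_frame();
translate([1586, 2241, 0]) spool();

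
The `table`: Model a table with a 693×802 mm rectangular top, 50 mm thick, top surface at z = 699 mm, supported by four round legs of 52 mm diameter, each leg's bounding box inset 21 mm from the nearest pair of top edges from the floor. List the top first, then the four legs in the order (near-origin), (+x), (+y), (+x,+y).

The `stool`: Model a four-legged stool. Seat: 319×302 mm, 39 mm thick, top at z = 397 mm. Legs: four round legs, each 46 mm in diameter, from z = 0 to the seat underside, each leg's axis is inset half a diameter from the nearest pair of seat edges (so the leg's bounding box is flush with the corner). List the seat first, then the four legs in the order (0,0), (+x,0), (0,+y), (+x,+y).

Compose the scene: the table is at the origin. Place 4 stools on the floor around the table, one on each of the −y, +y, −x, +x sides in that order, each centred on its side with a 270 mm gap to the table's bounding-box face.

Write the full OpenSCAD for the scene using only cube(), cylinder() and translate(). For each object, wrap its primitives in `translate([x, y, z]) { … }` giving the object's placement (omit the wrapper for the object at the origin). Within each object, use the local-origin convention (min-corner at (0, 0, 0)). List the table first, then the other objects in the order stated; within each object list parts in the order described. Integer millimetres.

translate([0, 0, 649]) cube([693, 802, 50]);
translate([47, 47, 0]) cylinder(h = 649, r = 26);
translate([646, 47, 0]) cylinder(h = 649, r = 26);
translate([47, 755, 0]) cylinder(h = 649, r = 26);
translate([646, 755, 0]) cylinder(h = 649, r = 26);
translate([187, -572, 0]) {
  translate([0, 0, 358]) cube([319, 302, 39]);
  translate([23, 23, 0]) cylinder(h = 358, r = 23);
  translate([296, 23, 0]) cylinder(h = 358, r = 23);
  translate([23, 279, 0]) cylinder(h = 358, r = 23);
  translate([296, 279, 0]) cylinder(h = 358, r = 23);
}
translate([187, 1072, 0]) {
  translate([0, 0, 358]) cube([319, 302, 39]);
  translate([23, 23, 0]) cylinder(h = 358, r = 23);
  translate([296, 23, 0]) cylinder(h = 358, r = 23);
  translate([23, 279, 0]) cylinder(h = 358, r = 23);
  translate([296, 279, 0]) cylinder(h = 358, r = 23);
}
translate([-589, 250, 0]) {
  translate([0, 0, 358]) cube([319, 302, 39]);
  translate([23, 23, 0]) cylinder(h = 358, r = 23);
  translate([296, 23, 0]) cylinder(h = 358, r = 23);
  translate([23, 279, 0]) cylinder(h = 358, r = 23);
  translate([296, 279, 0]) cylinder(h = 358, r = 23);
}
translate([963, 250, 0]) {
  translate([0, 0, 358]) cube([319, 302, 39]);
  translate([23, 23, 0]) cylinder(h = 358, r = 23);
  translate([296, 23, 0]) cylinder(h = 358, r = 23);
  translate([23, 279, 0]) cylinder(h = 358, r = 23);
  translate([296, 279, 0]) cylinder(h = 358, r = 23);
}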